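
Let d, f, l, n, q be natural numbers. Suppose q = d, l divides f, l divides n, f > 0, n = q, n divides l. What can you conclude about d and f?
d ≤ f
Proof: Because l divides n and n divides l, l = n. Because n = q, l = q. Since q = d, l = d. l divides f and f > 0, therefore l ≤ f. Since l = d, d ≤ f.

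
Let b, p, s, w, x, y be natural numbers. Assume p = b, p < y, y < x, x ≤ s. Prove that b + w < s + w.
y < x and x ≤ s, therefore y < s. p < y, so p < s. Since p = b, b < s. Then b + w < s + w.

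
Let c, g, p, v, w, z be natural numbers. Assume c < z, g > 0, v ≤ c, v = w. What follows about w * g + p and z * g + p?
w * g + p < z * g + p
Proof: From v = w and v ≤ c, w ≤ c. Since c < z, w < z. Combined with g > 0, by multiplying by a positive, w * g < z * g. Then w * g + p < z * g + p.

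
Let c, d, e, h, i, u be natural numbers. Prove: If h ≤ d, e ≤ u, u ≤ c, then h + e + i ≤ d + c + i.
Because e ≤ u and u ≤ c, e ≤ c. From h ≤ d, h + e ≤ d + c. Then h + e + i ≤ d + c + i.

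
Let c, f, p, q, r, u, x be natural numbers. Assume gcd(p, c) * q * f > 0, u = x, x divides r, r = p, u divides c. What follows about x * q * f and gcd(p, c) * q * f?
x * q * f ≤ gcd(p, c) * q * f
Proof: r = p and x divides r, so x divides p. From u = x and u divides c, x divides c. Since x divides p, x divides gcd(p, c). Then x * q divides gcd(p, c) * q. Then x * q * f divides gcd(p, c) * q * f. gcd(p, c) * q * f > 0, so x * q * f ≤ gcd(p, c) * q * f.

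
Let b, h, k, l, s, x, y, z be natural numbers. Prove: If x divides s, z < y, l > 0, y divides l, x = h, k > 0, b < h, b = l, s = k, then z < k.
Since y divides l and l > 0, y ≤ l. b = l and b < h, therefore l < h. Because y ≤ l, y < h. Since z < y, z < h. s = k and x divides s, thus x divides k. Since x = h, h divides k. k > 0, so h ≤ k. Since z < h, z < k.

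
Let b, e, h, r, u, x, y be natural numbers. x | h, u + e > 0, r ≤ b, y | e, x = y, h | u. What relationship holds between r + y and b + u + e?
r + y ≤ b + u + e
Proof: x = y and x | h, thus y | h. Because h | u, y | u. y | e, so y | u + e. u + e > 0, so y ≤ u + e. Since r ≤ b, r + y ≤ b + u + e.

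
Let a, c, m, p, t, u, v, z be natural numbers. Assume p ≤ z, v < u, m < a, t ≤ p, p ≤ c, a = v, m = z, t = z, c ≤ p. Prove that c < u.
t = z and t ≤ p, therefore z ≤ p. p ≤ z, so z = p. Since m = z, m = p. p ≤ c and c ≤ p, hence p = c. m = p, so m = c. a = v and m < a, therefore m < v. Since v < u, m < u. Because m = c, c < u.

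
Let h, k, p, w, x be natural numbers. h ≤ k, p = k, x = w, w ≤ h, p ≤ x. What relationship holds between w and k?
w = k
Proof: w ≤ h and h ≤ k, thus w ≤ k. x = w and p ≤ x, thus p ≤ w. Since p = k, k ≤ w. Since w ≤ k, w = k.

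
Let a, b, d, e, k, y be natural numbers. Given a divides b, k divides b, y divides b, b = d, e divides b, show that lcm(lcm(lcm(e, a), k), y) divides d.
Because e divides b and a divides b, lcm(e, a) divides b. k divides b, so lcm(lcm(e, a), k) divides b. From y divides b, lcm(lcm(lcm(e, a), k), y) divides b. b = d, so lcm(lcm(lcm(e, a), k), y) divides d.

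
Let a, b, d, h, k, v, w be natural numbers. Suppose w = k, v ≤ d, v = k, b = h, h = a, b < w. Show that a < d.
b = h and h = a, thus b = a. Since b < w, a < w. w = k, so a < k. Because v = k and v ≤ d, k ≤ d. a < k, so a < d.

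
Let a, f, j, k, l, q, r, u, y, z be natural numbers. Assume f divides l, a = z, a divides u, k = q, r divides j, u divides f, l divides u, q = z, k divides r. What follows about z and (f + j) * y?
z divides (f + j) * y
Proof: f divides l and l divides u, thus f divides u. Since u divides f, u = f. From a = z and a divides u, z divides u. u = f, so z divides f. Because k = q and k divides r, q divides r. From q = z, z divides r. r divides j, so z divides j. Since z divides f, z divides f + j. Then z divides (f + j) * y.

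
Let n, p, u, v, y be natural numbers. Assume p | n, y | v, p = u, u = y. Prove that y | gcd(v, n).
p = u and u = y, thus p = y. Since p | n, y | n. y | v, so y | gcd(v, n).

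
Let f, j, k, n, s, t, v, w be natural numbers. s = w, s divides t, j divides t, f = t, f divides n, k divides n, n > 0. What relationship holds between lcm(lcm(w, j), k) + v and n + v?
lcm(lcm(w, j), k) + v ≤ n + v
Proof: From s = w and s divides t, w divides t. Since j divides t, lcm(w, j) divides t. f = t and f divides n, thus t divides n. Since lcm(w, j) divides t, lcm(w, j) divides n. k divides n, so lcm(lcm(w, j), k) divides n. n > 0, so lcm(lcm(w, j), k) ≤ n. Then lcm(lcm(w, j), k) + v ≤ n + v.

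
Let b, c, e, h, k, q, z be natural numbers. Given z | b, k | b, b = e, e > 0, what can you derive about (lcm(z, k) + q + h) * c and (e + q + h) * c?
(lcm(z, k) + q + h) * c ≤ (e + q + h) * c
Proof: From z | b and k | b, lcm(z, k) | b. Since b = e, lcm(z, k) | e. e > 0, so lcm(z, k) ≤ e. Then lcm(z, k) + q ≤ e + q. Then lcm(z, k) + q + h ≤ e + q + h. Then (lcm(z, k) + q + h) * c ≤ (e + q + h) * c.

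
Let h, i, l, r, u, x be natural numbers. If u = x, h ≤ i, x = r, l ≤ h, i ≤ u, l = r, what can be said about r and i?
r = i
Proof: l = r and l ≤ h, hence r ≤ h. h ≤ i, so r ≤ i. Since u = x and i ≤ u, i ≤ x. Since x = r, i ≤ r. r ≤ i, so r = i.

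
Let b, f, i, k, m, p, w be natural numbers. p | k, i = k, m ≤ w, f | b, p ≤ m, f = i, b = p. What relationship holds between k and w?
k ≤ w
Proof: Since f = i and f | b, i | b. Since i = k, k | b. Since b = p, k | p. Because p | k, p = k. p ≤ m and m ≤ w, hence p ≤ w. Since p = k, k ≤ w.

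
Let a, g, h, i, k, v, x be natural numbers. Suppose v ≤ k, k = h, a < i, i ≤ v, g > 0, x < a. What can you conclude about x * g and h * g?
x * g < h * g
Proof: a < i and i ≤ v, therefore a < v. x < a, so x < v. k = h and v ≤ k, thus v ≤ h. Since x < v, x < h. Since g > 0, x * g < h * g.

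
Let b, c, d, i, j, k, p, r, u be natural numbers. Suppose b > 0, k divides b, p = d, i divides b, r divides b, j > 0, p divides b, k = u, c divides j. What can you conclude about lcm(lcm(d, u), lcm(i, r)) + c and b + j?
lcm(lcm(d, u), lcm(i, r)) + c ≤ b + j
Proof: p = d and p divides b, thus d divides b. k = u and k divides b, therefore u divides b. Since d divides b, lcm(d, u) divides b. i divides b and r divides b, hence lcm(i, r) divides b. lcm(d, u) divides b, so lcm(lcm(d, u), lcm(i, r)) divides b. b > 0, so lcm(lcm(d, u), lcm(i, r)) ≤ b. Because c divides j and j > 0, c ≤ j. Since lcm(lcm(d, u), lcm(i, r)) ≤ b, lcm(lcm(d, u), lcm(i, r)) + c ≤ b + j.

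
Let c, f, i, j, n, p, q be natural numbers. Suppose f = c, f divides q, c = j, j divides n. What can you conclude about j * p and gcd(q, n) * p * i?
j * p divides gcd(q, n) * p * i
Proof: f = c and c = j, hence f = j. Since f divides q, j divides q. Since j divides n, j divides gcd(q, n). Then j * p divides gcd(q, n) * p. Then j * p divides gcd(q, n) * p * i.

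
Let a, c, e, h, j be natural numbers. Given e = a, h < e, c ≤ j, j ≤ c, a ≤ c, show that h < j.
From e = a and h < e, h < a. Because c ≤ j and j ≤ c, c = j. a ≤ c, so a ≤ j. h < a, so h < j.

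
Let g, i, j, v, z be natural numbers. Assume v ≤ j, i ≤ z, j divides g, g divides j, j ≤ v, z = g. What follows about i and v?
i ≤ v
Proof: g divides j and j divides g, so g = j. Since j ≤ v and v ≤ j, j = v. g = j, so g = v. From z = g and i ≤ z, i ≤ g. g = v, so i ≤ v.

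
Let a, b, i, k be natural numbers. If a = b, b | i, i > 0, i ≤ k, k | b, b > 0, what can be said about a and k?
a = k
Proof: b | i and i > 0, hence b ≤ i. From i ≤ k, b ≤ k. k | b and b > 0, therefore k ≤ b. Since b ≤ k, b = k. a = b, so a = k.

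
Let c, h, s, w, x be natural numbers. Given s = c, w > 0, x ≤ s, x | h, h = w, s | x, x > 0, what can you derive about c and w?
c ≤ w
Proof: Because s | x and x > 0, s ≤ x. x ≤ s, so x = s. Since h = w and x | h, x | w. x = s, so s | w. Since w > 0, s ≤ w. Since s = c, c ≤ w.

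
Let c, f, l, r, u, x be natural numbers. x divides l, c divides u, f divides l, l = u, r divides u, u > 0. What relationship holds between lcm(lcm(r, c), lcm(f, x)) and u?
lcm(lcm(r, c), lcm(f, x)) ≤ u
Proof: r divides u and c divides u, thus lcm(r, c) divides u. f divides l and x divides l, thus lcm(f, x) divides l. Since l = u, lcm(f, x) divides u. lcm(r, c) divides u, so lcm(lcm(r, c), lcm(f, x)) divides u. u > 0, so lcm(lcm(r, c), lcm(f, x)) ≤ u.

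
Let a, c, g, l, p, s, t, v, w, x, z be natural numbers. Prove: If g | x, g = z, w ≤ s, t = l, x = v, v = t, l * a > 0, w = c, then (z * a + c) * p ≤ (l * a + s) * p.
From x = v and v = t, x = t. t = l, so x = l. Since g | x, g | l. g = z, so z | l. Then z * a | l * a. l * a > 0, so z * a ≤ l * a. w = c and w ≤ s, so c ≤ s. Because z * a ≤ l * a, z * a + c ≤ l * a + s. Then (z * a + c) * p ≤ (l * a + s) * p.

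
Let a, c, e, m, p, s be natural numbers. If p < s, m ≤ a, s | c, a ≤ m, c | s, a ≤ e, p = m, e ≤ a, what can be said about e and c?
e < c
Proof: Since s | c and c | s, s = c. From m ≤ a and a ≤ m, m = a. Since p = m, p = a. Because a ≤ e and e ≤ a, a = e. p = a, so p = e. Since p < s, e < s. s = c, so e < c.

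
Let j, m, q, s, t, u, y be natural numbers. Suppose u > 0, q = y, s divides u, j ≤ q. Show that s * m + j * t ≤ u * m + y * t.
s divides u and u > 0, so s ≤ u. By multiplying by a non-negative, s * m ≤ u * m. Because q = y and j ≤ q, j ≤ y. By multiplying by a non-negative, j * t ≤ y * t. Since s * m ≤ u * m, s * m + j * t ≤ u * m + y * t.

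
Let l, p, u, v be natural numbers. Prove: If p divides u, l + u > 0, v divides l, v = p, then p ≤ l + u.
v = p and v divides l, so p divides l. p divides u, so p divides l + u. Since l + u > 0, p ≤ l + u.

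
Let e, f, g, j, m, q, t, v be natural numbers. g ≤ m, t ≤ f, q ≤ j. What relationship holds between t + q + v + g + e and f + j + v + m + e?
t + q + v + g + e ≤ f + j + v + m + e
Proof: Since t ≤ f and q ≤ j, t + q ≤ f + j. Then t + q + v ≤ f + j + v. Since g ≤ m, t + q + v + g ≤ f + j + v + m. Then t + q + v + g + e ≤ f + j + v + m + e.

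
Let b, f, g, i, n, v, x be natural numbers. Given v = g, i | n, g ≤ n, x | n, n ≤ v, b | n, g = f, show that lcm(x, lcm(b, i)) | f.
v = g and n ≤ v, hence n ≤ g. g ≤ n, so n = g. g = f, so n = f. b | n and i | n, therefore lcm(b, i) | n. Since x | n, lcm(x, lcm(b, i)) | n. Because n = f, lcm(x, lcm(b, i)) | f.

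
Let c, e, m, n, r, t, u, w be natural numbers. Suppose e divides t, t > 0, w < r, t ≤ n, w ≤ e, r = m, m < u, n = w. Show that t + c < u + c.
e divides t and t > 0, so e ≤ t. Since w ≤ e, w ≤ t. n = w and t ≤ n, so t ≤ w. w ≤ t, so w = t. r = m and w < r, therefore w < m. Since m < u, w < u. Because w = t, t < u. Then t + c < u + c.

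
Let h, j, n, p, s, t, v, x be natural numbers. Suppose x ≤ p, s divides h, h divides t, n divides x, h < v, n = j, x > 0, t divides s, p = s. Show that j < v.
n = j and n divides x, therefore j divides x. Since x > 0, j ≤ x. Because h divides t and t divides s, h divides s. s divides h, so s = h. From p = s and x ≤ p, x ≤ s. s = h, so x ≤ h. j ≤ x, so j ≤ h. h < v, so j < v.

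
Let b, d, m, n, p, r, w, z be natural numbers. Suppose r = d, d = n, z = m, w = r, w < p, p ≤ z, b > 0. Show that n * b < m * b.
r = d and d = n, thus r = n. w < p and p ≤ z, so w < z. Since w = r, r < z. Since z = m, r < m. r = n, so n < m. Since b > 0, by multiplying by a positive, n * b < m * b.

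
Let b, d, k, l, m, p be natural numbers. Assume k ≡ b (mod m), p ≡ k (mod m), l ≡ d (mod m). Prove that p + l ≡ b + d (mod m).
Because p ≡ k (mod m) and k ≡ b (mod m), p ≡ b (mod m). Since l ≡ d (mod m), p + l ≡ b + d (mod m).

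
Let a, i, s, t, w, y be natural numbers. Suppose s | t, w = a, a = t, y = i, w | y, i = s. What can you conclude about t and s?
t = s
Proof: w = a and a = t, therefore w = t. y = i and w | y, hence w | i. Since i = s, w | s. Since w = t, t | s. Since s | t, t = s.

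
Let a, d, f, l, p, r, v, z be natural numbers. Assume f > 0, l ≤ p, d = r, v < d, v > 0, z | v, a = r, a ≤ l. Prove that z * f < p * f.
Because z | v and v > 0, z ≤ v. From v < d, z < d. Since d = r, z < r. a ≤ l and l ≤ p, so a ≤ p. Since a = r, r ≤ p. Since z < r, z < p. Since f > 0, z * f < p * f.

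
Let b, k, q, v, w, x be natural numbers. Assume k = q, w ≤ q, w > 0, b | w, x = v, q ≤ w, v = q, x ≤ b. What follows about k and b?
k = b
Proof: x = v and x ≤ b, thus v ≤ b. Since v = q, q ≤ b. w ≤ q and q ≤ w, thus w = q. b | w and w > 0, hence b ≤ w. w = q, so b ≤ q. Since q ≤ b, q = b. k = q, so k = b.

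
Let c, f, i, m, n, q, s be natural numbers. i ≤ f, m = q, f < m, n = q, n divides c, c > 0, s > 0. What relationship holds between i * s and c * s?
i * s < c * s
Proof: From m = q and f < m, f < q. Since i ≤ f, i < q. Because n = q and n divides c, q divides c. Since c > 0, q ≤ c. Since i < q, i < c. Since s > 0, by multiplying by a positive, i * s < c * s.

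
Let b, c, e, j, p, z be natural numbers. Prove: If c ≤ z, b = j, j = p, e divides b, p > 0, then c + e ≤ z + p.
Since b = j and j = p, b = p. e divides b, so e divides p. p > 0, so e ≤ p. Because c ≤ z, c + e ≤ z + p.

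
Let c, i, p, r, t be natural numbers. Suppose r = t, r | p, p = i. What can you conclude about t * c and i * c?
t * c | i * c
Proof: Since r = t and r | p, t | p. p = i, so t | i. Then t * c | i * c.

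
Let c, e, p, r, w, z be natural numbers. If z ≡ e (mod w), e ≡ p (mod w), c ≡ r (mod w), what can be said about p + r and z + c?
p + r ≡ z + c (mod w)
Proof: z ≡ e (mod w) and e ≡ p (mod w), so z ≡ p (mod w). Using c ≡ r (mod w) and adding congruences, z + c ≡ p + r (mod w). Then p + r ≡ z + c (mod w).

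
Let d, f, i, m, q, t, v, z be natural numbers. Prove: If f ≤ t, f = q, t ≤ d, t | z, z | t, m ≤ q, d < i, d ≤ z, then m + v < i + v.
f = q and f ≤ t, thus q ≤ t. z | t and t | z, so z = t. Because d ≤ z, d ≤ t. t ≤ d, so d = t. Since d < i, t < i. q ≤ t, so q < i. Because m ≤ q, m < i. Then m + v < i + v.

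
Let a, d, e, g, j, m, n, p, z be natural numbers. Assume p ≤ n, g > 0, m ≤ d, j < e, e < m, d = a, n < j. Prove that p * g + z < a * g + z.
Because j < e and e < m, j < m. Since m ≤ d, j < d. Since n < j, n < d. p ≤ n, so p < d. d = a, so p < a. From g > 0, p * g < a * g. Then p * g + z < a * g + z.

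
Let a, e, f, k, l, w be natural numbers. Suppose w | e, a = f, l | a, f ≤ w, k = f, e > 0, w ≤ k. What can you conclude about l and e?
l ≤ e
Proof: a = f and l | a, therefore l | f. k = f and w ≤ k, so w ≤ f. Since f ≤ w, w = f. From w | e, f | e. Because l | f, l | e. e > 0, so l ≤ e.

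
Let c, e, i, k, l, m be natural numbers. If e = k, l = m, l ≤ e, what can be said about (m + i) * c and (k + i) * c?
(m + i) * c ≤ (k + i) * c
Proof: l = m and l ≤ e, therefore m ≤ e. e = k, so m ≤ k. Then m + i ≤ k + i. By multiplying by a non-negative, (m + i) * c ≤ (k + i) * c.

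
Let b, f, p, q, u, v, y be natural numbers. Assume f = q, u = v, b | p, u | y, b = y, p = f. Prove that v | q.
Since u = v and u | y, v | y. Because b = y and b | p, y | p. Because p = f, y | f. From f = q, y | q. v | y, so v | q.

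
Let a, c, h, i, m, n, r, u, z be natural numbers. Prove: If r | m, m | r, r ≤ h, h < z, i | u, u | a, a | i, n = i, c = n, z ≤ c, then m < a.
Since r | m and m | r, r = m. r ≤ h and h < z, hence r < z. i | u and u | a, thus i | a. a | i, so i = a. c = n and z ≤ c, thus z ≤ n. n = i, so z ≤ i. Since i = a, z ≤ a. Because r < z, r < a. r = m, so m < a.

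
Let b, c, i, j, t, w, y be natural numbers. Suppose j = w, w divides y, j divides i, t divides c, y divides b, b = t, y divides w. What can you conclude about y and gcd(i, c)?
y divides gcd(i, c)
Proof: w divides y and y divides w, so w = y. From j = w and j divides i, w divides i. Since w = y, y divides i. b = t and y divides b, so y divides t. t divides c, so y divides c. y divides i, so y divides gcd(i, c).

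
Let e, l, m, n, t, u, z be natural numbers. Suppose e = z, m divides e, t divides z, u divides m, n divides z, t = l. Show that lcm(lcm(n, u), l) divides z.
e = z and m divides e, therefore m divides z. Since u divides m, u divides z. n divides z, so lcm(n, u) divides z. t = l and t divides z, hence l divides z. Because lcm(n, u) divides z, lcm(lcm(n, u), l) divides z.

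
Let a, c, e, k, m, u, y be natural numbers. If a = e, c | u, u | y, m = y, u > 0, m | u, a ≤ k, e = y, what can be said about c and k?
c ≤ k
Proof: m = y and m | u, thus y | u. Since u | y, u = y. c | u and u > 0, thus c ≤ u. u = y, so c ≤ y. Because a = e and e = y, a = y. a ≤ k, so y ≤ k. Since c ≤ y, c ≤ k.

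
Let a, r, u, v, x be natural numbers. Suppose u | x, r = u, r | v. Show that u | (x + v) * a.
r = u and r | v, therefore u | v. u | x, so u | x + v. Then u | (x + v) * a.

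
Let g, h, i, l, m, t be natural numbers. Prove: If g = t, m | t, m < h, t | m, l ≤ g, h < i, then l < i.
Since g = t and l ≤ g, l ≤ t. Because m | t and t | m, m = t. From m < h and h < i, m < i. Since m = t, t < i. l ≤ t, so l < i.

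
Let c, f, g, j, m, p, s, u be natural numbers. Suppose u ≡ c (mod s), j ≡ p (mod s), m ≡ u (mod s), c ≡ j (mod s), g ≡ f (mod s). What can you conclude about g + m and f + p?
g + m ≡ f + p (mod s)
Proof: Because m ≡ u (mod s) and u ≡ c (mod s), m ≡ c (mod s). c ≡ j (mod s), so m ≡ j (mod s). Because j ≡ p (mod s), m ≡ p (mod s). Since g ≡ f (mod s), by adding congruences, g + m ≡ f + p (mod s).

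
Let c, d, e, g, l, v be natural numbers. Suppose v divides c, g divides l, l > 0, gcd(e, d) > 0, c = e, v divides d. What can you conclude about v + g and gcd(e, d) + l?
v + g ≤ gcd(e, d) + l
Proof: From c = e and v divides c, v divides e. v divides d, so v divides gcd(e, d). Since gcd(e, d) > 0, v ≤ gcd(e, d). g divides l and l > 0, thus g ≤ l. Since v ≤ gcd(e, d), v + g ≤ gcd(e, d) + l.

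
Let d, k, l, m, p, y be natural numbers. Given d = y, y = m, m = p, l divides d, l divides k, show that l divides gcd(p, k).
Because d = y and y = m, d = m. m = p, so d = p. l divides d, so l divides p. Since l divides k, l divides gcd(p, k).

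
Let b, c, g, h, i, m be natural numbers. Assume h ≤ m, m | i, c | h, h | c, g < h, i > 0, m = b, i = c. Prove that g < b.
c | h and h | c, therefore c = h. Since i = c, i = h. m | i and i > 0, hence m ≤ i. i = h, so m ≤ h. Since h ≤ m, h = m. m = b, so h = b. g < h, so g < b.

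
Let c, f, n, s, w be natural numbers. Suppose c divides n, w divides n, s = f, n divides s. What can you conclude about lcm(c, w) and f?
lcm(c, w) divides f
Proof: c divides n and w divides n, hence lcm(c, w) divides n. s = f and n divides s, thus n divides f. Since lcm(c, w) divides n, lcm(c, w) divides f.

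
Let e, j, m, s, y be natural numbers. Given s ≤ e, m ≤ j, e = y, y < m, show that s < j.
e = y and s ≤ e, hence s ≤ y. Since y < m and m ≤ j, y < j. Because s ≤ y, s < j.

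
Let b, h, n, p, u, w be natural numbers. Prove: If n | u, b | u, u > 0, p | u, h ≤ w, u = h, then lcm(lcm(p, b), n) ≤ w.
p | u and b | u, therefore lcm(p, b) | u. Since n | u, lcm(lcm(p, b), n) | u. u > 0, so lcm(lcm(p, b), n) ≤ u. Since u = h, lcm(lcm(p, b), n) ≤ h. Since h ≤ w, lcm(lcm(p, b), n) ≤ w.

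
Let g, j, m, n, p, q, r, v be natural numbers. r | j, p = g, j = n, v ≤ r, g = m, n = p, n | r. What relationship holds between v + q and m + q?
v + q ≤ m + q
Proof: n = p and p = g, therefore n = g. Since g = m, n = m. Because j = n and r | j, r | n. n | r, so r = n. Since v ≤ r, v ≤ n. Since n = m, v ≤ m. Then v + q ≤ m + q.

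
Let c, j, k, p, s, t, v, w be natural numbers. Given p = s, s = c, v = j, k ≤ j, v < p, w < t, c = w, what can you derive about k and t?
k < t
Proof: p = s and s = c, thus p = c. Since c = w, p = w. Since v = j and v < p, j < p. Since p = w, j < w. w < t, so j < t. k ≤ j, so k < t.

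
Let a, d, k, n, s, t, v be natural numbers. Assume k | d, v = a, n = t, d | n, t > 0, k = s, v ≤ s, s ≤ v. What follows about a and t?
a ≤ t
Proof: s ≤ v and v ≤ s, hence s = v. v = a, so s = a. k = s and k | d, so s | d. n = t and d | n, so d | t. Because s | d, s | t. Since t > 0, s ≤ t. Because s = a, a ≤ t.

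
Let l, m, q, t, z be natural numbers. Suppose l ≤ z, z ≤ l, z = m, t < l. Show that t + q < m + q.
l ≤ z and z ≤ l, therefore l = z. Since z = m, l = m. t < l, so t < m. Then t + q < m + q.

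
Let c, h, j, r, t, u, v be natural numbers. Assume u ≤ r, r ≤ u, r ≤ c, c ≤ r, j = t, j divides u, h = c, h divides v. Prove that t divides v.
u ≤ r and r ≤ u, thus u = r. Because r ≤ c and c ≤ r, r = c. Since u = r, u = c. From j = t and j divides u, t divides u. Since u = c, t divides c. Because h = c and h divides v, c divides v. t divides c, so t divides v.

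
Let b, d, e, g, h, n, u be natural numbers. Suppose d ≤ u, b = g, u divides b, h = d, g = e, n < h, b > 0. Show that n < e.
From h = d and n < h, n < d. b = g and g = e, thus b = e. u divides b and b > 0, hence u ≤ b. From b = e, u ≤ e. d ≤ u, so d ≤ e. Since n < d, n < e.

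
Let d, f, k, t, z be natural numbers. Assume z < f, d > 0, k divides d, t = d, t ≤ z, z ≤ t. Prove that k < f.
k divides d and d > 0, so k ≤ d. Because z ≤ t and t ≤ z, z = t. t = d, so z = d. z < f, so d < f. Since k ≤ d, k < f.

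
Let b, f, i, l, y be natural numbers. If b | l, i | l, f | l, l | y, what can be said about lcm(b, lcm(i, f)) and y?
lcm(b, lcm(i, f)) | y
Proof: i | l and f | l, so lcm(i, f) | l. From b | l, lcm(b, lcm(i, f)) | l. Since l | y, lcm(b, lcm(i, f)) | y.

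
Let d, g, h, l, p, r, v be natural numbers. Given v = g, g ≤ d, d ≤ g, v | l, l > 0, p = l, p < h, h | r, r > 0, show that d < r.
From g ≤ d and d ≤ g, g = d. v = g, so v = d. v | l, so d | l. l > 0, so d ≤ l. h | r and r > 0, therefore h ≤ r. p < h, so p < r. Since p = l, l < r. d ≤ l, so d < r.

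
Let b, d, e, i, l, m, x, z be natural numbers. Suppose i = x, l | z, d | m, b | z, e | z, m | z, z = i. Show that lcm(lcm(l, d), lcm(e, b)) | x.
z = i and i = x, so z = x. d | m and m | z, thus d | z. Because l | z, lcm(l, d) | z. e | z and b | z, therefore lcm(e, b) | z. Since lcm(l, d) | z, lcm(lcm(l, d), lcm(e, b)) | z. Since z = x, lcm(lcm(l, d), lcm(e, b)) | x.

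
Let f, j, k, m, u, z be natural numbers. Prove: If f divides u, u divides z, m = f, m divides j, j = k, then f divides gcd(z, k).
Because f divides u and u divides z, f divides z. j = k and m divides j, hence m divides k. m = f, so f divides k. Since f divides z, f divides gcd(z, k).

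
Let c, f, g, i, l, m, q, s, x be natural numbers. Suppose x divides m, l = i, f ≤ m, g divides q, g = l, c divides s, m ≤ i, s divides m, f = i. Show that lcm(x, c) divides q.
Because c divides s and s divides m, c divides m. x divides m, so lcm(x, c) divides m. f = i and f ≤ m, hence i ≤ m. m ≤ i, so i = m. Since l = i, l = m. g = l and g divides q, therefore l divides q. Since l = m, m divides q. Because lcm(x, c) divides m, lcm(x, c) divides q.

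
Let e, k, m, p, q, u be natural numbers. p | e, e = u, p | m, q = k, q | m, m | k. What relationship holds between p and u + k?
p | u + k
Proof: e = u and p | e, thus p | u. q = k and q | m, so k | m. Since m | k, m = k. Since p | m, p | k. Since p | u, p | u + k.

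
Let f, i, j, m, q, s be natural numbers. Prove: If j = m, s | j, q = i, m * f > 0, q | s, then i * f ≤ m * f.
q = i and q | s, thus i | s. Since j = m and s | j, s | m. i | s, so i | m. Then i * f | m * f. m * f > 0, so i * f ≤ m * f.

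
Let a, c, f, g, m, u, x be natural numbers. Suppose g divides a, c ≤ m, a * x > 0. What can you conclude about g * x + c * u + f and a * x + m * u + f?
g * x + c * u + f ≤ a * x + m * u + f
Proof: Because g divides a, g * x divides a * x. Since a * x > 0, g * x ≤ a * x. Since c ≤ m, by multiplying by a non-negative, c * u ≤ m * u. Since g * x ≤ a * x, g * x + c * u ≤ a * x + m * u. Then g * x + c * u + f ≤ a * x + m * u + f.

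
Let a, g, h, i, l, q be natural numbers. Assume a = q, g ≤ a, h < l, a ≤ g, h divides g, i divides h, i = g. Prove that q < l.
Since i = g and i divides h, g divides h. h divides g, so h = g. Since g ≤ a and a ≤ g, g = a. h = g, so h = a. Because h < l, a < l. a = q, so q < l.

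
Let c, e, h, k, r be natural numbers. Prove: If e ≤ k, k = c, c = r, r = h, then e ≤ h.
k = c and c = r, hence k = r. r = h, so k = h. Since e ≤ k, e ≤ h.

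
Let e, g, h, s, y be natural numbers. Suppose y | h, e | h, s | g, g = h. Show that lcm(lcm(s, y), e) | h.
g = h and s | g, therefore s | h. From y | h, lcm(s, y) | h. Since e | h, lcm(lcm(s, y), e) | h.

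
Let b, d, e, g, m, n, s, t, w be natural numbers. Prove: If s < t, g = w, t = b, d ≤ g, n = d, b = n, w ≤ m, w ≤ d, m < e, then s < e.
g = w and d ≤ g, so d ≤ w. Since w ≤ d, d = w. t = b and b = n, so t = n. n = d, so t = d. Since s < t, s < d. Since d = w, s < w. w ≤ m and m < e, so w < e. s < w, so s < e.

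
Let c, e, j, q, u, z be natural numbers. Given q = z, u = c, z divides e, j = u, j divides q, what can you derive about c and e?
c divides e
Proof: j = u and u = c, therefore j = c. Because q = z and j divides q, j divides z. From z divides e, j divides e. j = c, so c divides e.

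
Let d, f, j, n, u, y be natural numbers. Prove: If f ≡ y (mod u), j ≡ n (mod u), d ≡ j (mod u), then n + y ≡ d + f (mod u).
Because d ≡ j (mod u) and j ≡ n (mod u), d ≡ n (mod u). Since f ≡ y (mod u), d + f ≡ n + y (mod u). Then n + y ≡ d + f (mod u).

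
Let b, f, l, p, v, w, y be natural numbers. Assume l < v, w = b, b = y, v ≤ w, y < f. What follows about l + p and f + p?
l + p < f + p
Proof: w = b and b = y, thus w = y. Since v ≤ w, v ≤ y. y < f, so v < f. Since l < v, l < f. Then l + p < f + p.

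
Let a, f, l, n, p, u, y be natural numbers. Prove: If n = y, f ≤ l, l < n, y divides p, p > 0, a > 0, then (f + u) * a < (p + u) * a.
f ≤ l and l < n, hence f < n. n = y, so f < y. y divides p and p > 0, hence y ≤ p. f < y, so f < p. Then f + u < p + u. Combining with a > 0, by multiplying by a positive, (f + u) * a < (p + u) * a.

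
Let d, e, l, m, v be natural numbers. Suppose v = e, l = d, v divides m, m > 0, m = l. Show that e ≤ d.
Since m = l and l = d, m = d. v divides m and m > 0, hence v ≤ m. m = d, so v ≤ d. Since v = e, e ≤ d.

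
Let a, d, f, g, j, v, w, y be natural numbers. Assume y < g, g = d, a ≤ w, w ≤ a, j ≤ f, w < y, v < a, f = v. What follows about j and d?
j < d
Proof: f = v and j ≤ f, hence j ≤ v. w ≤ a and a ≤ w, thus w = a. w < y, so a < y. v < a, so v < y. g = d and y < g, therefore y < d. Since v < y, v < d. Since j ≤ v, j < d.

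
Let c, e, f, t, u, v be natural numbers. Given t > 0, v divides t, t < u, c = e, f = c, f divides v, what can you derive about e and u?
e < u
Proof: f divides v and v divides t, hence f divides t. From f = c, c divides t. Since c = e, e divides t. t > 0, so e ≤ t. Because t < u, e < u.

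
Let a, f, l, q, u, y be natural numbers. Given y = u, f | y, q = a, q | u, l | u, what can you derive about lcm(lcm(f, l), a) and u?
lcm(lcm(f, l), a) | u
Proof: y = u and f | y, therefore f | u. From l | u, lcm(f, l) | u. From q = a and q | u, a | u. lcm(f, l) | u, so lcm(lcm(f, l), a) | u.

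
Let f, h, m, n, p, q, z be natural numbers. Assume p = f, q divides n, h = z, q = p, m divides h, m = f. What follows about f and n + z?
f divides n + z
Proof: q = p and p = f, thus q = f. q divides n, so f divides n. From h = z and m divides h, m divides z. From m = f, f divides z. Since f divides n, f divides n + z.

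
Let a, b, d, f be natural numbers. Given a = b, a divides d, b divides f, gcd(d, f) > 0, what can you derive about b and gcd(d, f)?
b ≤ gcd(d, f)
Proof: a = b and a divides d, therefore b divides d. Since b divides f, b divides gcd(d, f). From gcd(d, f) > 0, b ≤ gcd(d, f).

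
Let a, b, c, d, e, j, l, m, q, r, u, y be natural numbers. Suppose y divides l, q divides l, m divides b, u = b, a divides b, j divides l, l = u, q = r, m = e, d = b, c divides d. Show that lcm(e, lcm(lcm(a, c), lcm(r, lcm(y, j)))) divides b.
Because m = e and m divides b, e divides b. d = b and c divides d, therefore c divides b. a divides b, so lcm(a, c) divides b. l = u and u = b, therefore l = b. From q = r and q divides l, r divides l. From y divides l and j divides l, lcm(y, j) divides l. r divides l, so lcm(r, lcm(y, j)) divides l. Because l = b, lcm(r, lcm(y, j)) divides b. Since lcm(a, c) divides b, lcm(lcm(a, c), lcm(r, lcm(y, j))) divides b. Since e divides b, lcm(e, lcm(lcm(a, c), lcm(r, lcm(y, j)))) divides b.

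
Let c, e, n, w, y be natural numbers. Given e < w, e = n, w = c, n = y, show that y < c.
e = n and e < w, so n < w. w = c, so n < c. n = y, so y < c.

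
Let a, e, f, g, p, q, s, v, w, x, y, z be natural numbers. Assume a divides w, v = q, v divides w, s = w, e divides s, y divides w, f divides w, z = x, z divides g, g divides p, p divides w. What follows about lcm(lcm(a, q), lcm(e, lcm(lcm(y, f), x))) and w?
lcm(lcm(a, q), lcm(e, lcm(lcm(y, f), x))) divides w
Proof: Since v = q and v divides w, q divides w. Since a divides w, lcm(a, q) divides w. s = w and e divides s, so e divides w. y divides w and f divides w, hence lcm(y, f) divides w. z divides g and g divides p, so z divides p. z = x, so x divides p. p divides w, so x divides w. Since lcm(y, f) divides w, lcm(lcm(y, f), x) divides w. e divides w, so lcm(e, lcm(lcm(y, f), x)) divides w. Since lcm(a, q) divides w, lcm(lcm(a, q), lcm(e, lcm(lcm(y, f), x))) divides w.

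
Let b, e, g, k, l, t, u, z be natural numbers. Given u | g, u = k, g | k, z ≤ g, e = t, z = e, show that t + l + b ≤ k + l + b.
Because z = e and e = t, z = t. u = k and u | g, hence k | g. g | k, so g = k. z ≤ g, so z ≤ k. z = t, so t ≤ k. Then t + l ≤ k + l. Then t + l + b ≤ k + l + b.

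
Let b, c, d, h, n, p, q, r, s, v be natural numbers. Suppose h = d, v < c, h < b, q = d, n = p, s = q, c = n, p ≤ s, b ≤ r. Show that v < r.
c = n and n = p, hence c = p. v < c, so v < p. Because s = q and q = d, s = d. p ≤ s, so p ≤ d. Since v < p, v < d. Because h < b and b ≤ r, h < r. h = d, so d < r. From v < d, v < r.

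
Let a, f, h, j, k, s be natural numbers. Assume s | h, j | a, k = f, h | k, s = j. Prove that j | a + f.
From s = j and s | h, j | h. h | k, so j | k. Since k = f, j | f. j | a, so j | a + f.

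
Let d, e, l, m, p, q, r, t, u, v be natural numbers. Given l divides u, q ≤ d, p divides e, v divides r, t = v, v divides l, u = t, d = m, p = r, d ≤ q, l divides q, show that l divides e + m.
u = t and l divides u, so l divides t. From t = v, l divides v. From v divides l, v = l. Since v divides r, l divides r. p = r and p divides e, thus r divides e. Because l divides r, l divides e. From q ≤ d and d ≤ q, q = d. l divides q, so l divides d. From d = m, l divides m. Since l divides e, l divides e + m.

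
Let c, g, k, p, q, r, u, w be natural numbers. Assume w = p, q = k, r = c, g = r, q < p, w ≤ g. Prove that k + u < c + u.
Because g = r and r = c, g = c. Since q = k and q < p, k < p. w = p and w ≤ g, thus p ≤ g. k < p, so k < g. Since g = c, k < c. Then k + u < c + u.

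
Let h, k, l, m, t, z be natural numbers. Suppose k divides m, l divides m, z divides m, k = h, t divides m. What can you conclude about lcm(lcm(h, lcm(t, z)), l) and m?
lcm(lcm(h, lcm(t, z)), l) divides m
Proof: From k = h and k divides m, h divides m. t divides m and z divides m, so lcm(t, z) divides m. h divides m, so lcm(h, lcm(t, z)) divides m. Since l divides m, lcm(lcm(h, lcm(t, z)), l) divides m.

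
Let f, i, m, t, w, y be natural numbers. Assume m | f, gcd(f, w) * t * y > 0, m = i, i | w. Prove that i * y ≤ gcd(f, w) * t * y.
Since m = i and m | f, i | f. i | w, so i | gcd(f, w). Then i | gcd(f, w) * t. Then i * y | gcd(f, w) * t * y. gcd(f, w) * t * y > 0, so i * y ≤ gcd(f, w) * t * y.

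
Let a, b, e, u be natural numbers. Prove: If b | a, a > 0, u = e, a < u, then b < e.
Because b | a and a > 0, b ≤ a. Since u = e and a < u, a < e. b ≤ a, so b < e.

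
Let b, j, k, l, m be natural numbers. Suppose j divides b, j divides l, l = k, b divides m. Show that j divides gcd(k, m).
l = k and j divides l, hence j divides k. j divides b and b divides m, thus j divides m. j divides k, so j divides gcd(k, m).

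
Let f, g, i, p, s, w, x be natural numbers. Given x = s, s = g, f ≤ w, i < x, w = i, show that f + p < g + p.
w = i and f ≤ w, therefore f ≤ i. x = s and s = g, so x = g. i < x, so i < g. f ≤ i, so f < g. Then f + p < g + p.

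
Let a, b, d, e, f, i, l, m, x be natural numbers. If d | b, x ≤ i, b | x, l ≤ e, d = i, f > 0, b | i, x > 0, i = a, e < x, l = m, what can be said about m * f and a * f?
m * f < a * f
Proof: From l = m and l ≤ e, m ≤ e. Because d = i and d | b, i | b. Since b | i, b = i. Since b | x, i | x. x > 0, so i ≤ x. Since x ≤ i, x = i. From i = a, x = a. Since e < x, e < a. Since m ≤ e, m < a. Since f > 0, m * f < a * f.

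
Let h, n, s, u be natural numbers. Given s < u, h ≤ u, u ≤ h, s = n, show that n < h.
u ≤ h and h ≤ u, thus u = h. s = n and s < u, so n < u. Since u = h, n < h.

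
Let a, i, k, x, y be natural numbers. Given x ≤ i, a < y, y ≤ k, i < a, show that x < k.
Since x ≤ i and i < a, x < a. a < y and y ≤ k, so a < k. From x < a, x < k.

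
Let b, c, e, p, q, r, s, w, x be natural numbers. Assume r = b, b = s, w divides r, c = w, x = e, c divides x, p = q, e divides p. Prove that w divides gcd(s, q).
r = b and b = s, therefore r = s. Since w divides r, w divides s. x = e and c divides x, so c divides e. c = w, so w divides e. p = q and e divides p, so e divides q. w divides e, so w divides q. Since w divides s, w divides gcd(s, q).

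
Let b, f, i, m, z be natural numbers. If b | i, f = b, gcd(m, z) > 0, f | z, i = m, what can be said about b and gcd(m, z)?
b ≤ gcd(m, z)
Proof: From i = m and b | i, b | m. f = b and f | z, hence b | z. Since b | m, b | gcd(m, z). Since gcd(m, z) > 0, b ≤ gcd(m, z).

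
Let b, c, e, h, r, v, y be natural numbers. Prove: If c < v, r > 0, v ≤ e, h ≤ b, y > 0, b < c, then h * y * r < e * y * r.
h ≤ b and b < c, thus h < c. c < v and v ≤ e, therefore c < e. From h < c, h < e. Since y > 0, h * y < e * y. Since r > 0, h * y * r < e * y * r.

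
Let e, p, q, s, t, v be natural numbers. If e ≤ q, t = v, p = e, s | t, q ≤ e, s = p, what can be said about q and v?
q | v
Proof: e ≤ q and q ≤ e, hence e = q. Since p = e, p = q. From s = p and s | t, p | t. t = v, so p | v. Since p = q, q | v.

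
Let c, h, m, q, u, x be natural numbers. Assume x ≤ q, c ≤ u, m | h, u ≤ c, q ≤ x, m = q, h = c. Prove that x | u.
c ≤ u and u ≤ c, hence c = u. From q ≤ x and x ≤ q, q = x. h = c and m | h, therefore m | c. Because m = q, q | c. q = x, so x | c. Since c = u, x | u.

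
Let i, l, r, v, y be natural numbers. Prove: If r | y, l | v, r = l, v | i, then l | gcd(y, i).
r = l and r | y, therefore l | y. l | v and v | i, hence l | i. Since l | y, l | gcd(y, i).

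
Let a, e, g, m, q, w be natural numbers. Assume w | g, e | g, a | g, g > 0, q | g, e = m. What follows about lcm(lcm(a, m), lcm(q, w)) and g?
lcm(lcm(a, m), lcm(q, w)) ≤ g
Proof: e = m and e | g, therefore m | g. a | g, so lcm(a, m) | g. From q | g and w | g, lcm(q, w) | g. Since lcm(a, m) | g, lcm(lcm(a, m), lcm(q, w)) | g. Since g > 0, lcm(lcm(a, m), lcm(q, w)) ≤ g.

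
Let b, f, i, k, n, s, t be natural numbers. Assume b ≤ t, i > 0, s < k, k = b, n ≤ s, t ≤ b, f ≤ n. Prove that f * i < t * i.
f ≤ n and n ≤ s, therefore f ≤ s. From b ≤ t and t ≤ b, b = t. Since k = b, k = t. s < k, so s < t. f ≤ s, so f < t. From i > 0, by multiplying by a positive, f * i < t * i.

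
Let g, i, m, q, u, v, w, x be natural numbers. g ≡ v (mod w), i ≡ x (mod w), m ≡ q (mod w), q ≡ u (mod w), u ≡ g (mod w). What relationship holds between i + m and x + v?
i + m ≡ x + v (mod w)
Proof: m ≡ q (mod w) and q ≡ u (mod w), thus m ≡ u (mod w). u ≡ g (mod w), so m ≡ g (mod w). g ≡ v (mod w), so m ≡ v (mod w). i ≡ x (mod w), so i + m ≡ x + v (mod w).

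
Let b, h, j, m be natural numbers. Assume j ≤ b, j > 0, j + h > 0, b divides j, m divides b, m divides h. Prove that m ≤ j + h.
Since b divides j and j > 0, b ≤ j. Since j ≤ b, b = j. m divides b, so m divides j. Since m divides h, m divides j + h. From j + h > 0, m ≤ j + h.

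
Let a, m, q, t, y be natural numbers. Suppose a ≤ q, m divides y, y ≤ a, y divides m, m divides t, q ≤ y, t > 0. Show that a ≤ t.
Because m divides y and y divides m, m = y. a ≤ q and q ≤ y, so a ≤ y. y ≤ a, so y = a. m = y, so m = a. m divides t and t > 0, so m ≤ t. Since m = a, a ≤ t.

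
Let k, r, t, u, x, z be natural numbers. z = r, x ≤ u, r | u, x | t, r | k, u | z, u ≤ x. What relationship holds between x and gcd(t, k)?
x | gcd(t, k)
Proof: From z = r and u | z, u | r. From r | u, r = u. From u ≤ x and x ≤ u, u = x. Since r = u, r = x. From r | k, x | k. Since x | t, x | gcd(t, k).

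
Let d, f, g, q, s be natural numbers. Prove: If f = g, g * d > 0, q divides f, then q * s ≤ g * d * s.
Because f = g and q divides f, q divides g. Then q divides g * d. g * d > 0, so q ≤ g * d. By multiplying by a non-negative, q * s ≤ g * d * s.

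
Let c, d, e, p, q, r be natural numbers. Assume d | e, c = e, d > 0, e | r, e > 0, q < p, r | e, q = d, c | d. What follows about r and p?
r < p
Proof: From d | e and e > 0, d ≤ e. Because c = e and c | d, e | d. d > 0, so e ≤ d. d ≤ e, so d = e. q = d, so q = e. Because e | r and r | e, e = r. Since q = e, q = r. From q < p, r < p.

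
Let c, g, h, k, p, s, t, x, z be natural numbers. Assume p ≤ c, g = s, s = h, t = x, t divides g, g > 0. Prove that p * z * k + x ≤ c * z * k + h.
p ≤ c. By multiplying by a non-negative, p * z ≤ c * z. By multiplying by a non-negative, p * z * k ≤ c * z * k. Since g = s and s = h, g = h. From t = x and t divides g, x divides g. Since g > 0, x ≤ g. Because g = h, x ≤ h. Since p * z * k ≤ c * z * k, p * z * k + x ≤ c * z * k + h.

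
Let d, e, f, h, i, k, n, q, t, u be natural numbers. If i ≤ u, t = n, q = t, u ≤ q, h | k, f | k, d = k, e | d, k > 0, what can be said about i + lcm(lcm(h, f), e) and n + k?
i + lcm(lcm(h, f), e) ≤ n + k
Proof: Since q = t and u ≤ q, u ≤ t. Since t = n, u ≤ n. Since i ≤ u, i ≤ n. h | k and f | k, therefore lcm(h, f) | k. Because d = k and e | d, e | k. From lcm(h, f) | k, lcm(lcm(h, f), e) | k. k > 0, so lcm(lcm(h, f), e) ≤ k. Since i ≤ n, i + lcm(lcm(h, f), e) ≤ n + k.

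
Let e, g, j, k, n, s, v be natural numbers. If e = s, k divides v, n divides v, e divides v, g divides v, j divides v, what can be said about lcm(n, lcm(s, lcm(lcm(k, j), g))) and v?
lcm(n, lcm(s, lcm(lcm(k, j), g))) divides v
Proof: Because e = s and e divides v, s divides v. Since k divides v and j divides v, lcm(k, j) divides v. Since g divides v, lcm(lcm(k, j), g) divides v. s divides v, so lcm(s, lcm(lcm(k, j), g)) divides v. Since n divides v, lcm(n, lcm(s, lcm(lcm(k, j), g))) divides v.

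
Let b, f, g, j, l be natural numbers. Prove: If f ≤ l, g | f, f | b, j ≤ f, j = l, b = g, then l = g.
j = l and j ≤ f, so l ≤ f. Since f ≤ l, l = f. b = g and f | b, thus f | g. Because g | f, f = g. Since l = f, l = g.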